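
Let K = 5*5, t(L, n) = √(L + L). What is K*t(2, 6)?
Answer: 50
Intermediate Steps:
t(L, n) = √2*√L (t(L, n) = √(2*L) = √2*√L)
K = 25
K*t(2, 6) = 25*(√2*√2) = 25*2 = 50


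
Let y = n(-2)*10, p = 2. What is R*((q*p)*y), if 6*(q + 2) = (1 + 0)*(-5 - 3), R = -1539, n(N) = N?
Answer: -205200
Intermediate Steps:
y = -20 (y = -2*10 = -20)
q = -10/3 (q = -2 + ((1 + 0)*(-5 - 3))/6 = -2 + (1*(-8))/6 = -2 + (1/6)*(-8) = -2 - 4/3 = -10/3 ≈ -3.3333)
R*((q*p)*y) = -1539*(-10/3*2)*(-20) = -(-10260)*(-20) = -1539*400/3 = -205200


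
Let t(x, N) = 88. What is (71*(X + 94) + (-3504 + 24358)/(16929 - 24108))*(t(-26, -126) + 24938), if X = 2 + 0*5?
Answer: 408017313820/2393 ≈ 1.7050e+8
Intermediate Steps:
X = 2 (X = 2 + 0 = 2)
(71*(X + 94) + (-3504 + 24358)/(16929 - 24108))*(t(-26, -126) + 24938) = (71*(2 + 94) + (-3504 + 24358)/(16929 - 24108))*(88 + 24938) = (71*96 + 20854/(-7179))*25026 = (6816 + 20854*(-1/7179))*25026 = (6816 - 20854/7179)*25026 = (48911210/7179)*25026 = 408017313820/2393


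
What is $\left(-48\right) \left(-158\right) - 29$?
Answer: $7555$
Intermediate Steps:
$\left(-48\right) \left(-158\right) - 29 = 7584 + \left(-44 + 15\right) = 7584 - 29 = 7555$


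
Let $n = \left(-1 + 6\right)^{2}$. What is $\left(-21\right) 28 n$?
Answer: $-14700$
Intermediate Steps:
$n = 25$ ($n = 5^{2} = 25$)
$\left(-21\right) 28 n = \left(-21\right) 28 \cdot 25 = \left(-588\right) 25 = -14700$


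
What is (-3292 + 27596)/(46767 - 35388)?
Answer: 24304/11379 ≈ 2.1359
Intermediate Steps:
(-3292 + 27596)/(46767 - 35388) = 24304/11379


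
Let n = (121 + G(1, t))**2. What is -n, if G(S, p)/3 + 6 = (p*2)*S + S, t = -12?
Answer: -1156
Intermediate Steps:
G(S, p) = -18 + 3*S + 6*S*p (G(S, p) = -18 + 3*((p*2)*S + S) = -18 + 3*((2*p)*S + S) = -18 + 3*(2*S*p + S) = -18 + 3*(S + 2*S*p) = -18 + (3*S + 6*S*p) = -18 + 3*S + 6*S*p)
n = 1156 (n = (121 + (-18 + 3*1 + 6*1*(-12)))**2 = (121 + (-18 + 3 - 72))**2 = (121 - 87)**2 = 34**2 = 1156)
-n = -1*1156 = -1156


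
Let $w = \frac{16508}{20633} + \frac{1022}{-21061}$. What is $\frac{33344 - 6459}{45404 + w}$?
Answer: $\frac{11682920115505}{19730708024714} \approx 0.59212$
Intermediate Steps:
$w = \frac{326588062}{434551613}$ ($w = 16508 \cdot \frac{1}{20633} + 1022 \left(- \frac{1}{21061}\right) = \frac{16508}{20633} - \frac{1022}{21061} = \frac{326588062}{434551613} \approx 0.75155$)
$\frac{33344 - 6459}{45404 + w} = \frac{33344 - 6459}{45404 + \frac{326588062}{434551613}} = \frac{26885}{\frac{19730708024714}{434551613}} = 26885 \cdot \frac{434551613}{19730708024714} = \frac{11682920115505}{19730708024714}$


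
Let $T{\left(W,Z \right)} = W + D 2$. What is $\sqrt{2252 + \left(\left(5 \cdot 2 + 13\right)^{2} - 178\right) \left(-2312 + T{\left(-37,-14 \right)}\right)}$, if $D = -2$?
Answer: $i \sqrt{823651} \approx 907.55 i$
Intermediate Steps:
$T{\left(W,Z \right)} = -4 + W$ ($T{\left(W,Z \right)} = W - 4 = -4 + W$)
$\sqrt{2252 + \left(\left(5 \cdot 2 + 13\right)^{2} - 178\right) \left(-2312 + T{\left(-37,-14 \right)}\right)} = \sqrt{2252 + \left(\left(5 \cdot 2 + 13\right)^{2} - 178\right) \left(-2312 - 41\right)} = \sqrt{2252 + \left(\left(10 + 13\right)^{2} - 178\right) \left(-2312 - 41\right)} = \sqrt{2252 + \left(23^{2} - 178\right) \left(-2353\right)} = \sqrt{2252 + \left(529 - 178\right) \left(-2353\right)} = \sqrt{2252 + 351 \left(-2353\right)} = \sqrt{2252 - 825903} = \sqrt{-823651} = i \sqrt{823651}$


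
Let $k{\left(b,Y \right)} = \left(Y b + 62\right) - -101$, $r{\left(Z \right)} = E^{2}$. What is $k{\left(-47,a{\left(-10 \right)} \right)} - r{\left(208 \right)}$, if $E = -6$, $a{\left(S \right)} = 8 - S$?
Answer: $-719$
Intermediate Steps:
$r{\left(Z \right)} = 36$ ($r{\left(Z \right)} = \left(-6\right)^{2} = 36$)
$k{\left(b,Y \right)} = 163 + Y b$ ($k{\left(b,Y \right)} = \left(62 + Y b\right) + 101 = 163 + Y b$)
$k{\left(-47,a{\left(-10 \right)} \right)} - r{\left(208 \right)} = \left(163 + \left(8 - -10\right) \left(-47\right)\right) - 36 = \left(163 + \left(8 + 10\right) \left(-47\right)\right) - 36 = \left(163 + 18 \left(-47\right)\right) - 36 = \left(163 - 846\right) - 36 = -683 - 36 = -719$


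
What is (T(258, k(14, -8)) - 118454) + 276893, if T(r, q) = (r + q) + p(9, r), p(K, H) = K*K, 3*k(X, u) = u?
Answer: 476326/3 ≈ 1.5878e+5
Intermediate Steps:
k(X, u) = u/3
p(K, H) = K**2
T(r, q) = 81 + q + r (T(r, q) = (r + q) + 9**2 = (q + r) + 81 = 81 + q + r)
(T(258, k(14, -8)) - 118454) + 276893 = ((81 + (1/3)*(-8) + 258) - 118454) + 276893 = ((81 - 8/3 + 258) - 118454) + 276893 = (1009/3 - 118454) + 276893 = -354353/3 + 276893 = 476326/3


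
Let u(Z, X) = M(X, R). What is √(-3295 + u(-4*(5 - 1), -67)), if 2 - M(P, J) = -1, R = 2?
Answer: 2*I*√823 ≈ 57.376*I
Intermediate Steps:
M(P, J) = 3 (M(P, J) = 2 - 1*(-1) = 2 + 1 = 3)
u(Z, X) = 3
√(-3295 + u(-4*(5 - 1), -67)) = √(-3295 + 3) = √(-3292) = 2*I*√823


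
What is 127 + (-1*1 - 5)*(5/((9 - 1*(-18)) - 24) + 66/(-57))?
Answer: 2355/19 ≈ 123.95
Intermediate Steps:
127 + (-1*1 - 5)*(5/((9 - 1*(-18)) - 24) + 66/(-57)) = 127 + (-1 - 5)*(5/((9 + 18) - 24) + 66*(-1/57)) = 127 - 6*(5/(27 - 24) - 22/19) = 127 - 6*(5/3 - 22/19) = 127 - 6*29/57 = 127 - 58/19 = 2355/19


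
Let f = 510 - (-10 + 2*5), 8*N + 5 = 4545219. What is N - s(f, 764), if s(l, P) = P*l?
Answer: 714047/4 ≈ 1.7851e+5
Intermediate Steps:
N = 2272607/4 (N = -5/8 + (1/8)*4545219 = -5/8 + 4545219/8 = 2272607/4 ≈ 5.6815e+5)
f = 510 (f = 510 - (-10 + 10) = 510 - 1*0 = 510 + 0 = 510)
N - s(f, 764) = 2272607/4 - 764*510 = 2272607/4 - 1*389640 = 2272607/4 - 389640 = 714047/4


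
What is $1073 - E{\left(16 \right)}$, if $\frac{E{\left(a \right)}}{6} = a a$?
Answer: $-463$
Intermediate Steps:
$E{\left(a \right)} = 6 a^{2}$ ($E{\left(a \right)} = 6 a a = 6 a^{2}$)
$1073 - E{\left(16 \right)} = 1073 - 6 \cdot 16^{2} = 1073 - 6 \cdot 256 = 1073 - 1536 = -463$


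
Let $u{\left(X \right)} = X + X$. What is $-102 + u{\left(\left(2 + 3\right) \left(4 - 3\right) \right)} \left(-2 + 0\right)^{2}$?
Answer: $-62$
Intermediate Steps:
$u{\left(X \right)} = 2 X$
$-102 + u{\left(\left(2 + 3\right) \left(4 - 3\right) \right)} \left(-2 + 0\right)^{2} = -102 + 2 \left(2 + 3\right) \left(4 - 3\right) \left(-2 + 0\right)^{2} = -102 + 2 \cdot 5 \cdot 1 \left(-2\right)^{2} = -102 + 2 \cdot 5 \cdot 4 = -102 + 10 \cdot 4 = -102 + 40 = -62$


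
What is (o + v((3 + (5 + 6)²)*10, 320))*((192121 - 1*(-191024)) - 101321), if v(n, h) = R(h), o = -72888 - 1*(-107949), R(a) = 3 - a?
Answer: 9791693056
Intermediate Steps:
o = 35061 (o = -72888 + 107949 = 35061)
v(n, h) = 3 - h
(o + v((3 + (5 + 6)²)*10, 320))*((192121 - 1*(-191024)) - 101321) = (35061 + (3 - 1*320))*((192121 - 1*(-191024)) - 101321) = (35061 + (3 - 320))*((192121 + 191024) - 101321) = (35061 - 317)*(383145 - 101321) = 34744*281824 = 9791693056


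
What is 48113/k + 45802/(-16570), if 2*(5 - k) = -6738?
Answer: 321348231/27953590 ≈ 11.496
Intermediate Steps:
k = 3374 (k = 5 - ½*(-6738) = 5 + 3369 = 3374)
48113/k + 45802/(-16570) = 48113/3374 + 45802/(-16570) = 48113*(1/3374) + 45802*(-1/16570) = 48113/3374 - 22901/8285 = 321348231/27953590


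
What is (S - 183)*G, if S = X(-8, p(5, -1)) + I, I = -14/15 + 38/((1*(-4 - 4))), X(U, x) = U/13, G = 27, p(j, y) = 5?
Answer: -1328877/260 ≈ -5111.1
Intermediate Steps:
X(U, x) = U/13 (X(U, x) = U*(1/13) = U/13)
I = -341/60 (I = -14*1/15 + 38/((1*(-8))) = -14/15 + 38/(-8) = -14/15 + 38*(-⅛) = -14/15 - 19/4 = -341/60 ≈ -5.6833)
S = -4913/780 (S = (1/13)*(-8) - 341/60 = -8/13 - 341/60 = -4913/780 ≈ -6.2987)
(S - 183)*G = (-4913/780 - 183)*27 = -147653/780*27 = -1328877/260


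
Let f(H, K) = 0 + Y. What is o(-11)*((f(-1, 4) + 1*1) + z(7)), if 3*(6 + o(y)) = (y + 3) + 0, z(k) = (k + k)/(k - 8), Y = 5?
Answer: 208/3 ≈ 69.333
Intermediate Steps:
f(H, K) = 5 (f(H, K) = 0 + 5 = 5)
z(k) = 2*k/(-8 + k) (z(k) = (2*k)/(-8 + k) = 2*k/(-8 + k))
o(y) = -5 + y/3 (o(y) = -6 + ((y + 3) + 0)/3 = -6 + ((3 + y) + 0)/3 = -6 + (3 + y)/3 = -6 + (1 + y/3) = -5 + y/3)
o(-11)*((f(-1, 4) + 1*1) + z(7)) = (-5 + (⅓)*(-11))*((5 + 1*1) + 2*7/(-8 + 7)) = (-5 - 11/3)*((5 + 1) + 2*7/(-1)) = -26*(6 + 2*7*(-1))/3 = -26*(6 - 14)/3 = -26/3*(-8) = 208/3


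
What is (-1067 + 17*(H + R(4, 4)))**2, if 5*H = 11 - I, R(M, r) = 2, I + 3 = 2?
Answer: 24611521/25 ≈ 9.8446e+5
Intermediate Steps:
I = -1 (I = -3 + 2 = -1)
H = 12/5 (H = (11 - 1*(-1))/5 = (11 + 1)/5 = (1/5)*12 = 12/5 ≈ 2.4000)
(-1067 + 17*(H + R(4, 4)))**2 = (-1067 + 17*(12/5 + 2))**2 = (-1067 + 17*(22/5))**2 = (-1067 + 374/5)**2 = (-4961/5)**2 = 24611521/25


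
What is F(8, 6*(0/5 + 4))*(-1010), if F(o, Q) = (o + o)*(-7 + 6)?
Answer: 16160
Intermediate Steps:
F(o, Q) = -2*o (F(o, Q) = (2*o)*(-1) = -2*o)
F(8, 6*(0/5 + 4))*(-1010) = -2*8*(-1010) = -16*(-1010) = 16160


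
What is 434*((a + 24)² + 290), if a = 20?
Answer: 966084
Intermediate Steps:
434*((a + 24)² + 290) = 434*((20 + 24)² + 290) = 434*(44² + 290) = 434*(1936 + 290) = 434*2226 = 966084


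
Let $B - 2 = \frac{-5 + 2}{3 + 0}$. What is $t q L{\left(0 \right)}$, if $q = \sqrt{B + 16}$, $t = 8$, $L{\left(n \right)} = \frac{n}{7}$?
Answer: $0$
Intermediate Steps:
$B = 1$ ($B = 2 + \frac{-5 + 2}{3 + 0} = 2 - \frac{3}{3} = 2 - 1 = 1$)
$L{\left(n \right)} = \frac{n}{7}$ ($L{\left(n \right)} = n \frac{1}{7} = \frac{n}{7}$)
$q = \sqrt{17}$ ($q = \sqrt{1 + 16} = \sqrt{17} \approx 4.1231$)
$t q L{\left(0 \right)} = 8 \sqrt{17} \cdot \frac{1}{7} \cdot 0 = 8 \sqrt{17} \cdot 0 = 0$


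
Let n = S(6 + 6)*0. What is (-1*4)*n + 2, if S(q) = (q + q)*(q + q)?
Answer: 2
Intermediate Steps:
S(q) = 4*q**2 (S(q) = (2*q)*(2*q) = 4*q**2)
n = 0 (n = (4*(6 + 6)**2)*0 = (4*12**2)*0 = (4*144)*0 = 576*0 = 0)
(-1*4)*n + 2 = -1*4*0 + 2 = -4*0 + 2 = 0 + 2 = 2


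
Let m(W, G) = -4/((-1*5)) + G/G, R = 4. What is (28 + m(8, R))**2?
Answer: 22201/25 ≈ 888.04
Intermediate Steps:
m(W, G) = 9/5 (m(W, G) = -4/(-5) + 1 = -4*(-1/5) + 1 = 4/5 + 1 = 9/5)
(28 + m(8, R))**2 = (28 + 9/5)**2 = (149/5)**2 = 22201/25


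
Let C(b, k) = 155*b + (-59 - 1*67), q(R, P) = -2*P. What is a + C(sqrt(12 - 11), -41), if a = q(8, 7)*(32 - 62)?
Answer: 449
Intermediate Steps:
C(b, k) = -126 + 155*b (C(b, k) = 155*b + (-59 - 67) = 155*b - 126 = -126 + 155*b)
a = 420 (a = (-2*7)*(32 - 62) = -14*(-30) = 420)
a + C(sqrt(12 - 11), -41) = 420 + (-126 + 155*sqrt(12 - 11)) = 420 + (-126 + 155*sqrt(1)) = 420 + (-126 + 155*1) = 420 + (-126 + 155) = 420 + 29 = 449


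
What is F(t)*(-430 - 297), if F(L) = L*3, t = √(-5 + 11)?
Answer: -2181*√6 ≈ -5342.3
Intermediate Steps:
t = √6 ≈ 2.4495
F(L) = 3*L
F(t)*(-430 - 297) = (3*√6)*(-430 - 297) = (3*√6)*(-727) = -2181*√6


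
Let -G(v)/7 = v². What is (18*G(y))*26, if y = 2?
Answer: -13104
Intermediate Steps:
G(v) = -7*v²
(18*G(y))*26 = (18*(-7*2²))*26 = (18*(-7*4))*26 = (18*(-28))*26 = -504*26 = -13104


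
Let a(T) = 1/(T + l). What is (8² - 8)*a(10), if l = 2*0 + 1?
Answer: 56/11 ≈ 5.0909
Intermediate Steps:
l = 1 (l = 0 + 1 = 1)
a(T) = 1/(1 + T) (a(T) = 1/(T + 1) = 1/(1 + T))
(8² - 8)*a(10) = (8² - 8)/(1 + 10) = (64 - 8)/11 = 56*(1/11) = 56/11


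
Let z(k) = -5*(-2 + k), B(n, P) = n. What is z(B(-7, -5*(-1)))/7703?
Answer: 45/7703 ≈ 0.0058419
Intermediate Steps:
z(k) = 10 - 5*k
z(B(-7, -5*(-1)))/7703 = (10 - 5*(-7))/7703 = (10 + 35)*(1/7703) = 45*(1/7703) = 45/7703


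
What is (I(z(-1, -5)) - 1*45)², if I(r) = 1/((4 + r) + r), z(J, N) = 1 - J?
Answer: 128881/64 ≈ 2013.8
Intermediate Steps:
I(r) = 1/(4 + 2*r)
(I(z(-1, -5)) - 1*45)² = (1/(2*(2 + (1 - 1*(-1)))) - 1*45)² = (1/(2*(2 + (1 + 1))) - 45)² = (1/(2*(2 + 2)) - 45)² = ((½)/4 - 45)² = ((½)*(¼) - 45)² = (⅛ - 45)² = (-359/8)² = 128881/64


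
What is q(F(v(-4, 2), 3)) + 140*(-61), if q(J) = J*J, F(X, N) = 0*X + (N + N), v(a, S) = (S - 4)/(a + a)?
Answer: -8504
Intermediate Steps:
v(a, S) = (-4 + S)/(2*a) (v(a, S) = (-4 + S)/((2*a)) = (-4 + S)*(1/(2*a)) = (-4 + S)/(2*a))
F(X, N) = 2*N (F(X, N) = 0 + 2*N = 2*N)
q(J) = J²
q(F(v(-4, 2), 3)) + 140*(-61) = (2*3)² + 140*(-61) = 6² - 8540 = 36 - 8540 = -8504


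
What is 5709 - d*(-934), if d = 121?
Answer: 118723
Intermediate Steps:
5709 - d*(-934) = 5709 - 121*(-934) = 5709 - 1*(-113014) = 5709 + 113014 = 118723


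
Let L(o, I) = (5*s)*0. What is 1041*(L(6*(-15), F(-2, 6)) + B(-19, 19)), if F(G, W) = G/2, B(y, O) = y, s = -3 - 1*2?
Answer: -19779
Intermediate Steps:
s = -5 (s = -3 - 2 = -5)
F(G, W) = G/2 (F(G, W) = G*(1/2) = G/2)
L(o, I) = 0 (L(o, I) = (5*(-5))*0 = -25*0 = 0)
1041*(L(6*(-15), F(-2, 6)) + B(-19, 19)) = 1041*(0 - 19) = 1041*(-19) = -19779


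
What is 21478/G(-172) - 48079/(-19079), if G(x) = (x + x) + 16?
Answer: -197004425/3128956 ≈ -62.962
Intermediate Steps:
G(x) = 16 + 2*x (G(x) = 2*x + 16 = 16 + 2*x)
21478/G(-172) - 48079/(-19079) = 21478/(16 + 2*(-172)) - 48079/(-19079) = 21478/(16 - 344) - 48079*(-1/19079) = 21478/(-328) + 48079/19079 = 21478*(-1/328) + 48079/19079 = -10739/164 + 48079/19079 = -197004425/3128956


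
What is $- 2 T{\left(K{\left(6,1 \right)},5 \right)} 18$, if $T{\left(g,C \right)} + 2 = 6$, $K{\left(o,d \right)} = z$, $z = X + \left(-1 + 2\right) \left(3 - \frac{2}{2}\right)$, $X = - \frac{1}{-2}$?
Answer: $-144$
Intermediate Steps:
$X = \frac{1}{2}$ ($X = \left(-1\right) \left(- \frac{1}{2}\right) = \frac{1}{2} \approx 0.5$)
$z = \frac{5}{2}$ ($z = \frac{1}{2} + \left(-1 + 2\right) \left(3 - \frac{2}{2}\right) = \frac{1}{2} + 1 \left(3 - 1\right) = \frac{1}{2} + 1 \cdot 2 = \frac{1}{2} + 2 = \frac{5}{2} \approx 2.5$)
$K{\left(o,d \right)} = \frac{5}{2}$
$T{\left(g,C \right)} = 4$ ($T{\left(g,C \right)} = -2 + 6 = 4$)
$- 2 T{\left(K{\left(6,1 \right)},5 \right)} 18 = \left(-2\right) 4 \cdot 18 = \left(-8\right) 18 = -144$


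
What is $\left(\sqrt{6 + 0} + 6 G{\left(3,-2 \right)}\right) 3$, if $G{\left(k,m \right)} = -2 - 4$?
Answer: $-108 + 3 \sqrt{6} \approx -100.65$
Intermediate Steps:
$G{\left(k,m \right)} = -6$
$\left(\sqrt{6 + 0} + 6 G{\left(3,-2 \right)}\right) 3 = \left(\sqrt{6 + 0} + 6 \left(-6\right)\right) 3 = \left(\sqrt{6} - 36\right) 3 = \left(-36 + \sqrt{6}\right) 3 = -108 + 3 \sqrt{6}$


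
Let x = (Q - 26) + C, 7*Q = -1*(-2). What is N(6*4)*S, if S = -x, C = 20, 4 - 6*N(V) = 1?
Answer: 20/7 ≈ 2.8571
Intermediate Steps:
N(V) = ½ (N(V) = ⅔ - ⅙*1 = ⅔ - ⅙ = ½)
Q = 2/7 (Q = (-1*(-2))/7 = (⅐)*2 = 2/7 ≈ 0.28571)
x = -40/7 (x = (2/7 - 26) + 20 = -180/7 + 20 = -40/7 ≈ -5.7143)
S = 40/7 (S = -1*(-40/7) = 40/7 ≈ 5.7143)
N(6*4)*S = (½)*(40/7) = 20/7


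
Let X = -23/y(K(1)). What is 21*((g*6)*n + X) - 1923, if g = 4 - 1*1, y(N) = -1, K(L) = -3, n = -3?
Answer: -2574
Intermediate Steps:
X = 23 (X = -23/(-1) = -23*(-1) = 23)
g = 3 (g = 4 - 1 = 3)
21*((g*6)*n + X) - 1923 = 21*((3*6)*(-3) + 23) - 1923 = 21*(18*(-3) + 23) - 1923 = 21*(-54 + 23) - 1923 = 21*(-31) - 1923 = -651 - 1923 = -2574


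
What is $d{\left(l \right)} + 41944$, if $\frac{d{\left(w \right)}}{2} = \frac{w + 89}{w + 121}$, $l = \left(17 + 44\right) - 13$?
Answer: $\frac{7088810}{169} \approx 41946.0$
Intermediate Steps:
$l = 48$ ($l = 61 - 13 = 48$)
$d{\left(w \right)} = \frac{2 \left(89 + w\right)}{121 + w}$ ($d{\left(w \right)} = 2 \frac{w + 89}{w + 121} = 2 \frac{89 + w}{121 + w} = \frac{2 \left(89 + w\right)}{121 + w}$)
$d{\left(l \right)} + 41944 = \frac{2 \left(89 + 48\right)}{121 + 48} + 41944 = 2 \cdot \frac{1}{169} \cdot 137 + 41944 = \frac{274}{169} + 41944 = \frac{7088810}{169}$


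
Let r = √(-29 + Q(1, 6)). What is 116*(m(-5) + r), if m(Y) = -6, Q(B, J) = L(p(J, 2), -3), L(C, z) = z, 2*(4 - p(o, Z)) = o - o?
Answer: -696 + 464*I*√2 ≈ -696.0 + 656.2*I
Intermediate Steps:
p(o, Z) = 4 (p(o, Z) = 4 - (o - o)/2 = 4 - ½*0 = 4 + 0 = 4)
Q(B, J) = -3
r = 4*I*√2 (r = √(-29 - 3) = √(-32) = 4*I*√2 ≈ 5.6569*I)
116*(m(-5) + r) = 116*(-6 + 4*I*√2) = -696 + 464*I*√2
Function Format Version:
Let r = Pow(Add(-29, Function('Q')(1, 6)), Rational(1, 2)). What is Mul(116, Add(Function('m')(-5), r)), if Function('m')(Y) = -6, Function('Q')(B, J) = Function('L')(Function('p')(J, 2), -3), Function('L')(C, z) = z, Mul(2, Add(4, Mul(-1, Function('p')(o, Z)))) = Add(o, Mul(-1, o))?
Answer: Add(-696, Mul(464, I, Pow(2, Rational(1, 2)))) ≈ Add(-696.00, Mul(656.20, I))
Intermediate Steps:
Function('p')(o, Z) = 4 (Function('p')(o, Z) = Add(4, Mul(Rational(-1, 2), Add(o, Mul(-1, o)))) = Add(4, Mul(Rational(-1, 2), 0)) = Add(4, 0) = 4)
Function('Q')(B, J) = -3
r = Mul(4, I, Pow(2, Rational(1, 2))) (r = Pow(Add(-29, -3), Rational(1, 2)) = Pow(-32, Rational(1, 2)) = Mul(4, I, Pow(2, Rational(1, 2))) ≈ Mul(5.6569, I))
Mul(116, Add(Function('m')(-5), r)) = Mul(116, Add(-6, Mul(4, I, Pow(2, Rational(1, 2))))) = Add(-696, Mul(464, I, Pow(2, Rational(1, 2))))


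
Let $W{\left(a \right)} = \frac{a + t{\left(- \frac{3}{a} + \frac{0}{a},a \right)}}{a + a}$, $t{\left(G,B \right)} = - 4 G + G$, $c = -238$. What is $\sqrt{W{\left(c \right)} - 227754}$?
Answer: $\frac{i \sqrt{51603476998}}{476} \approx 477.24 i$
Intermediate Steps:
$t{\left(G,B \right)} = - 3 G$
$W{\left(a \right)} = \frac{a + \frac{9}{a}}{2 a}$ ($W{\left(a \right)} = \frac{a - 3 \left(- \frac{3}{a} + \frac{0}{a}\right)}{a + a} = \frac{a - 3 \left(- \frac{3}{a} + 0\right)}{2 a} = \left(a - 3 \left(- \frac{3}{a}\right)\right) \frac{1}{2 a} = \left(a + \frac{9}{a}\right) \frac{1}{2 a} = \frac{a + \frac{9}{a}}{2 a}$)
$\sqrt{W{\left(c \right)} - 227754} = \sqrt{\frac{9 + \left(-238\right)^{2}}{2 \cdot 56644} - 227754} = \sqrt{\frac{1}{2} \cdot \frac{1}{56644} \left(9 + 56644\right) - 227754} = \sqrt{\frac{1}{2} \cdot \frac{1}{56644} \cdot 56653 - 227754} = \sqrt{\frac{56653}{113288} - 227754} = \sqrt{- \frac{25801738499}{113288}} = \frac{i \sqrt{51603476998}}{476}$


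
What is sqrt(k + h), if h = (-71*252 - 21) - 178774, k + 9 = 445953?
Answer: sqrt(249257) ≈ 499.26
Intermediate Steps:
k = 445944 (k = -9 + 445953 = 445944)
h = -196687 (h = (-17892 - 21) - 178774 = -17913 - 178774 = -196687)
sqrt(k + h) = sqrt(445944 - 196687) = sqrt(249257)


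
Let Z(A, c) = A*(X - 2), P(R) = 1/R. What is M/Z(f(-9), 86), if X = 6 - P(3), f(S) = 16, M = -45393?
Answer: -136179/176 ≈ -773.74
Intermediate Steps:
X = 17/3 (X = 6 - 1/3 = 6 - 1*⅓ = 6 - ⅓ = 17/3 ≈ 5.6667)
Z(A, c) = 11*A/3 (Z(A, c) = A*(17/3 - 2) = A*(11/3) = 11*A/3)
M/Z(f(-9), 86) = -45393/((11/3)*16) = -45393/176/3 = -45393*3/176 = -136179/176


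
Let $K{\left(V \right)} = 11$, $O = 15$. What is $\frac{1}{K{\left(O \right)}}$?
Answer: $\frac{1}{11} \approx 0.090909$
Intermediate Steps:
$\frac{1}{K{\left(O \right)}} = \frac{1}{11}$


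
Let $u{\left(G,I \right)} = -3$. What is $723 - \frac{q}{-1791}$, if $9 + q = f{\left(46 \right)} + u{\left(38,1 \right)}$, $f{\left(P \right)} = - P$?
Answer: $\frac{1294835}{1791} \approx 722.97$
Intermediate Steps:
$q = -58$ ($q = -9 - 49 = -58$)
$723 - \frac{q}{-1791} = 723 - - \frac{58}{-1791} = 723 - \left(-58\right) \left(- \frac{1}{1791}\right) = 723 - \frac{58}{1791} = \frac{1294835}{1791}$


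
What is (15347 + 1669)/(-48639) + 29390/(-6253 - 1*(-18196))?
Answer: 408759374/193631859 ≈ 2.1110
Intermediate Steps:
(15347 + 1669)/(-48639) + 29390/(-6253 - 1*(-18196)) = 17016*(-1/48639) + 29390/(-6253 + 18196) = -5672/16213 + 29390/11943 = 408759374/193631859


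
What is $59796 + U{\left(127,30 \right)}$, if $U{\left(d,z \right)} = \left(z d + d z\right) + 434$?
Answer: $67850$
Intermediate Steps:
$U{\left(d,z \right)} = 434 + 2 d z$ ($U{\left(d,z \right)} = \left(d z + d z\right) + 434 = 2 d z + 434 = 434 + 2 d z$)
$59796 + U{\left(127,30 \right)} = 59796 + \left(434 + 2 \cdot 127 \cdot 30\right) = 59796 + \left(434 + 7620\right) = 59796 + 8054 = 67850$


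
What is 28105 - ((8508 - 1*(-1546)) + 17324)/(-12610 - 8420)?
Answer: 98512588/3505 ≈ 28106.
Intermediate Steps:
28105 - ((8508 - 1*(-1546)) + 17324)/(-12610 - 8420) = 28105 - ((8508 + 1546) + 17324)/(-21030) = 28105 - (10054 + 17324)*(-1)/21030 = 28105 - 27378*(-1)/21030 = 28105 - 1*(-4563/3505) = 28105 + 4563/3505 = 98512588/3505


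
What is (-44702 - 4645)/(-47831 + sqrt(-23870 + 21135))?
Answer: 786772119/762602432 + 16449*I*sqrt(2735)/762602432 ≈ 1.0317 + 0.001128*I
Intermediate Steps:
(-44702 - 4645)/(-47831 + sqrt(-23870 + 21135)) = -49347/(-47831 + sqrt(-2735)) = -49347/(-47831 + I*sqrt(2735))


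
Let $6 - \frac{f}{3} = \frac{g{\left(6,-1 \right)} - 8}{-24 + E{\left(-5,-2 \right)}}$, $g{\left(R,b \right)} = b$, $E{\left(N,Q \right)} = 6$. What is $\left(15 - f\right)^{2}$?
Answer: $\frac{9}{4} \approx 2.25$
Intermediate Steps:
$f = \frac{33}{2}$ ($f = 18 - 3 \frac{-1 - 8}{-24 + 6} = 18 - 3 \left(- \frac{9}{-18}\right) = 18 - 3 \left(\left(-9\right) \left(- \frac{1}{18}\right)\right) = 18 - \frac{3}{2} = \frac{33}{2} \approx 16.5$)
$\left(15 - f\right)^{2} = \left(15 - \frac{33}{2}\right)^{2} = \left(- \frac{3}{2}\right)^{2} = \frac{9}{4}$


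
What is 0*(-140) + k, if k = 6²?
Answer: 36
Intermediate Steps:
k = 36
0*(-140) + k = 0*(-140) + 36 = 0 + 36 = 36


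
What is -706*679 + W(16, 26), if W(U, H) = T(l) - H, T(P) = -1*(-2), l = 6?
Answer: -479398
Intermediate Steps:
T(P) = 2
W(U, H) = 2 - H
-706*679 + W(16, 26) = -706*679 + (2 - 1*26) = -479374 + (2 - 26) = -479374 - 24 = -479398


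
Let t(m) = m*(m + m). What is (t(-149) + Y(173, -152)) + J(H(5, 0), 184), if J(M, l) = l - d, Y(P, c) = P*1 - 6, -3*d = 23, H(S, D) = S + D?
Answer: 134282/3 ≈ 44761.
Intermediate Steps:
H(S, D) = D + S
d = -23/3 (d = -⅓*23 = -23/3 ≈ -7.6667)
Y(P, c) = -6 + P (Y(P, c) = P - 6 = -6 + P)
J(M, l) = 23/3 + l (J(M, l) = l - 1*(-23/3) = l + 23/3 = 23/3 + l)
t(m) = 2*m² (t(m) = m*(2*m) = 2*m²)
(t(-149) + Y(173, -152)) + J(H(5, 0), 184) = (2*(-149)² + (-6 + 173)) + (23/3 + 184) = (2*22201 + 167) + 575/3 = (44402 + 167) + 575/3 = 44569 + 575/3 = 134282/3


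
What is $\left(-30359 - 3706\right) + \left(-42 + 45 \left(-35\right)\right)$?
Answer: $-35682$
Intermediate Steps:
$\left(-30359 - 3706\right) + \left(-42 + 45 \left(-35\right)\right) = -34065 - 1617 = -35682$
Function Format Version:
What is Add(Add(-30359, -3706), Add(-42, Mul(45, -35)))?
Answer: -35682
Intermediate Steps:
Add(Add(-30359, -3706), Add(-42, Mul(45, -35))) = Add(-34065, Add(-42, -1575)) = Add(-34065, -1617) = -35682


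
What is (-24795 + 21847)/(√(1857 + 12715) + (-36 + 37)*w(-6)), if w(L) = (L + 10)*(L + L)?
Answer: -35376/3067 - 1474*√3643/3067 ≈ -40.542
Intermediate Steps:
w(L) = 2*L*(10 + L) (w(L) = (10 + L)*(2*L) = 2*L*(10 + L))
(-24795 + 21847)/(√(1857 + 12715) + (-36 + 37)*w(-6)) = (-24795 + 21847)/(√(1857 + 12715) + (-36 + 37)*(2*(-6)*(10 - 6))) = -2948/(√14572 + 1*(2*(-6)*4)) = -2948/(2*√3643 + 1*(-48)) = -2948/(2*√3643 - 48) = -2948/(-48 + 2*√3643)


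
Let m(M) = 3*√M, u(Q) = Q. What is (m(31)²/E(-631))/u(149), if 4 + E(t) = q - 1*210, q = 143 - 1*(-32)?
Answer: -93/1937 ≈ -0.048012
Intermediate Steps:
q = 175 (q = 143 + 32 = 175)
E(t) = -39 (E(t) = -4 + (175 - 1*210) = -4 + (175 - 210) = -4 - 35 = -39)
(m(31)²/E(-631))/u(149) = ((3*√31)²/(-39))/149 = (279*(-1/39))*(1/149) = -93/13*1/149 = -93/1937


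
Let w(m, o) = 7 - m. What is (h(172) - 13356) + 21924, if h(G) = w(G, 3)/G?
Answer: 1473531/172 ≈ 8567.0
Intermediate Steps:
h(G) = (7 - G)/G
(h(172) - 13356) + 21924 = ((7 - 1*172)/172 - 13356) + 21924 = ((7 - 172)/172 - 13356) + 21924 = ((1/172)*(-165) - 13356) + 21924 = (-165/172 - 13356) + 21924 = -2297397/172 + 21924 = 1473531/172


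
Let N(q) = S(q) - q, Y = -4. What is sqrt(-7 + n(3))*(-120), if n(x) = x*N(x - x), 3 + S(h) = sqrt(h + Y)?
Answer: -120*sqrt(-16 + 6*I) ≈ -88.508 - 488.09*I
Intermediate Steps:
S(h) = -3 + sqrt(-4 + h) (S(h) = -3 + sqrt(h - 4) = -3 + sqrt(-4 + h))
N(q) = -3 + sqrt(-4 + q) - q (N(q) = (-3 + sqrt(-4 + q)) - q = -3 + sqrt(-4 + q) - q)
n(x) = x*(-3 + 2*I) (n(x) = x*(-3 + sqrt(-4 + (x - x)) - (x - x)) = x*(-3 + sqrt(-4 + 0) - 1*0) = x*(-3 + sqrt(-4) + 0) = x*(-3 + 2*I + 0) = x*(-3 + 2*I))
sqrt(-7 + n(3))*(-120) = sqrt(-7 + 3*(-3 + 2*I))*(-120) = sqrt(-7 + (-9 + 6*I))*(-120) = sqrt(-16 + 6*I)*(-120) = -120*sqrt(-16 + 6*I)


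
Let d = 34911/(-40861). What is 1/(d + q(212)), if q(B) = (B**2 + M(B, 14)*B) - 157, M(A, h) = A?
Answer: 40861/3666463480 ≈ 1.1145e-5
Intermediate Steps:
q(B) = -157 + 2*B**2 (q(B) = (B**2 + B*B) - 157 = (B**2 + B**2) - 157 = 2*B**2 - 157 = -157 + 2*B**2)
d = -34911/40861 (d = 34911*(-1/40861) = -34911/40861 ≈ -0.85438)
1/(d + q(212)) = 1/(-34911/40861 + (-157 + 2*212**2)) = 1/(-34911/40861 + (-157 + 2*44944)) = 1/(-34911/40861 + (-157 + 89888)) = 1/(-34911/40861 + 89731) = 1/(3666463480/40861) = 40861/3666463480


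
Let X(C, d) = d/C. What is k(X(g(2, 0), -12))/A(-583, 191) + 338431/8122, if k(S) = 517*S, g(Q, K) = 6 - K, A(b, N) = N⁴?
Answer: 450405409728443/10809272218042 ≈ 41.668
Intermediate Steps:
k(X(g(2, 0), -12))/A(-583, 191) + 338431/8122 = (517*(-12/(6 - 1*0)))/(191⁴) + 338431/8122 = (517*(-12/(6 + 0)))/1330863361 + 338431*(1/8122) = (517*(-12/6))*(1/1330863361) + 338431/8122 = (517*(-12*⅙))*(1/1330863361) + 338431/8122 = (517*(-2))*(1/1330863361) + 338431/8122 = -1034*1/1330863361 + 338431/8122 = -1034/1330863361 + 338431/8122 = 450405409728443/10809272218042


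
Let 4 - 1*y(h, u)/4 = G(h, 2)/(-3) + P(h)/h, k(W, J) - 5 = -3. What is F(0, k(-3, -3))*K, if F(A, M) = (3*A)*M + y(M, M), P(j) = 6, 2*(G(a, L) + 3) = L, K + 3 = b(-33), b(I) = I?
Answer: -48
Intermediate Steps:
K = -36 (K = -3 - 33 = -36)
k(W, J) = 2 (k(W, J) = 5 - 3 = 2)
G(a, L) = -3 + L/2
y(h, u) = 40/3 - 24/h (y(h, u) = 16 - 4*((-3 + (½)*2)/(-3) + 6/h) = 16 - 4*((-3 + 1)*(-⅓) + 6/h) = 16 - 4*(-2*(-⅓) + 6/h) = 16 - 4*(⅔ + 6/h) = 16 + (-8/3 - 24/h) = 40/3 - 24/h)
F(A, M) = 40/3 - 24/M + 3*A*M (F(A, M) = (3*A)*M + (40/3 - 24/M) = 3*A*M + (40/3 - 24/M) = 40/3 - 24/M + 3*A*M)
F(0, k(-3, -3))*K = (40/3 - 24/2 + 3*0*2)*(-36) = (40/3 - 24*½ + 0)*(-36) = (40/3 - 12 + 0)*(-36) = (4/3)*(-36) = -48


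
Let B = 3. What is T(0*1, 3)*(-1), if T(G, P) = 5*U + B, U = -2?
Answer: 7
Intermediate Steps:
T(G, P) = -7 (T(G, P) = 5*(-2) + 3 = -10 + 3 = -7)
T(0*1, 3)*(-1) = -7*(-1) = 7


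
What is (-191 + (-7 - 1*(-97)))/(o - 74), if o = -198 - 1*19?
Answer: 101/291 ≈ 0.34708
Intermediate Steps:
o = -217 (o = -198 - 19 = -217)
(-191 + (-7 - 1*(-97)))/(o - 74) = (-191 + (-7 - 1*(-97)))/(-217 - 74) = (-191 + (-7 + 97))/(-291) = (-191 + 90)*(-1/291) = -101*(-1/291) = 101/291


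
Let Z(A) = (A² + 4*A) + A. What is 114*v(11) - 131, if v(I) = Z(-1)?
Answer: -587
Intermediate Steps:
Z(A) = A² + 5*A
v(I) = -4 (v(I) = -(5 - 1) = -1*4 = -4)
114*v(11) - 131 = 114*(-4) - 131 = -456 - 131 = -587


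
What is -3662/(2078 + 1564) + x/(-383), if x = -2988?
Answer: 4739875/697443 ≈ 6.7961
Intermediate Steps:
-3662/(2078 + 1564) + x/(-383) = -3662/(2078 + 1564) - 2988/(-383) = -3662/3642 - 2988*(-1/383) = -3662*1/3642 + 2988/383 = -1831/1821 + 2988/383 = 4739875/697443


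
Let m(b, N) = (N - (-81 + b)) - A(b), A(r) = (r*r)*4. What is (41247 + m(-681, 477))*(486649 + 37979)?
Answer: -950918678424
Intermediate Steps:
A(r) = 4*r**2 (A(r) = r**2*4 = 4*r**2)
m(b, N) = 81 + N - b - 4*b**2 (m(b, N) = (N - (-81 + b)) - 4*b**2 = (N + (81 - b)) - 4*b**2 = (81 + N - b) - 4*b**2 = 81 + N - b - 4*b**2)
(41247 + m(-681, 477))*(486649 + 37979) = (41247 + (81 + 477 - 1*(-681) - 4*(-681)**2))*(486649 + 37979) = (41247 + (81 + 477 + 681 - 4*463761))*524628 = (41247 + (81 + 477 + 681 - 1855044))*524628 = (41247 - 1853805)*524628 = -1812558*524628 = -950918678424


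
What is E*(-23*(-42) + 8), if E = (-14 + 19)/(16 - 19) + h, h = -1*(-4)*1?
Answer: 6818/3 ≈ 2272.7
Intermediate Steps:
h = 4 (h = 4*1 = 4)
E = 7/3 (E = (-14 + 19)/(16 - 19) + 4 = 5/(-3) + 4 = 5*(-⅓) + 4 = -5/3 + 4 = 7/3 ≈ 2.3333)
E*(-23*(-42) + 8) = 7*(-23*(-42) + 8)/3 = 7*(966 + 8)/3 = (7/3)*974 = 6818/3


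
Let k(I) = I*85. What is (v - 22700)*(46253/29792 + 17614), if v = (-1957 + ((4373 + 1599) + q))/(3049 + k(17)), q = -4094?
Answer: -53537142916466539/133885248 ≈ -3.9987e+8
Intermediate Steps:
k(I) = 85*I
v = -79/4494 (v = (-1957 + ((4373 + 1599) - 4094))/(3049 + 85*17) = (-1957 + (5972 - 4094))/(3049 + 1445) = (-1957 + 1878)/4494 = -79*1/4494 = -79/4494 ≈ -0.017579)
(v - 22700)*(46253/29792 + 17614) = (-79/4494 - 22700)*(46253/29792 + 17614) = -102013879*(46253*(1/29792) + 17614)/4494 = -102013879*(46253/29792 + 17614)/4494 = -102013879/4494*524802541/29792 = -53537142916466539/133885248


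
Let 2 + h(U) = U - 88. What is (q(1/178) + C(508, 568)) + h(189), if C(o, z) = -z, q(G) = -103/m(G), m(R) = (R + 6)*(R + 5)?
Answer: -449976103/952479 ≈ -472.43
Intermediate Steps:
m(R) = (5 + R)*(6 + R) (m(R) = (6 + R)*(5 + R) = (5 + R)*(6 + R))
h(U) = -90 + U (h(U) = -2 + (U - 88) = -2 + (-88 + U) = -90 + U)
q(G) = -103/(30 + G**2 + 11*G)
(q(1/178) + C(508, 568)) + h(189) = (-103/(30 + (1/178)**2 + 11/178) - 1*568) + (-90 + 189) = (-103/(30 + (1/178)**2 + 11*(1/178)) - 568) + 99 = (-103/(30 + 1/31684 + 11/178) - 568) + 99 = (-103/952479/31684 - 568) + 99 = (-103*31684/952479 - 568) + 99 = (-3263452/952479 - 568) + 99 = -544271524/952479 + 99 = -449976103/952479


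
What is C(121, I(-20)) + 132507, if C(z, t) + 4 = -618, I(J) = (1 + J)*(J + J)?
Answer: 131885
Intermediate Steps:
I(J) = 2*J*(1 + J) (I(J) = (1 + J)*(2*J) = 2*J*(1 + J))
C(z, t) = -622 (C(z, t) = -4 - 618 = -622)
C(121, I(-20)) + 132507 = -622 + 132507 = 131885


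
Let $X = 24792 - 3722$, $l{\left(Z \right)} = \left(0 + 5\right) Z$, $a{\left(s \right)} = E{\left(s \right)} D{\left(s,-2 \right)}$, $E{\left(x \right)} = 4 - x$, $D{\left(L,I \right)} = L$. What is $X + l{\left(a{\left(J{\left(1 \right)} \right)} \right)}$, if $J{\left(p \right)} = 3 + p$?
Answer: $21070$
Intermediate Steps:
$a{\left(s \right)} = s \left(4 - s\right)$ ($a{\left(s \right)} = \left(4 - s\right) s = s \left(4 - s\right)$)
$l{\left(Z \right)} = 5 Z$
$X = 21070$
$X + l{\left(a{\left(J{\left(1 \right)} \right)} \right)} = 21070 + 5 \left(3 + 1\right) \left(4 - \left(3 + 1\right)\right) = 21070 + 5 \cdot 4 \left(4 - 4\right) = 21070 + 5 \cdot 4 \cdot 0 = 21070 + 5 \cdot 0 = 21070 + 0 = 21070$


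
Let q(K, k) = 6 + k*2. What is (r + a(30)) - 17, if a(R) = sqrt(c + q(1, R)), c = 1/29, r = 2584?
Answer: 2567 + sqrt(55535)/29 ≈ 2575.1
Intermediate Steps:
q(K, k) = 6 + 2*k
c = 1/29 ≈ 0.034483
a(R) = sqrt(175/29 + 2*R) (a(R) = sqrt(1/29 + (6 + 2*R)) = sqrt(175/29 + 2*R))
(r + a(30)) - 17 = (2584 + sqrt(5075 + 1682*30)/29) - 17 = (2584 + sqrt(5075 + 50460)/29) - 17 = (2584 + sqrt(55535)/29) - 17 = 2567 + sqrt(55535)/29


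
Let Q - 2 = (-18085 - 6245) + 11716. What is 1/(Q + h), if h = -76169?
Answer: -1/88781 ≈ -1.1264e-5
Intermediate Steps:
Q = -12612 (Q = 2 + ((-18085 - 6245) + 11716) = 2 + (-24330 + 11716) = 2 - 12614 = -12612)
1/(Q + h) = 1/(-12612 - 76169) = 1/(-88781) = -1/88781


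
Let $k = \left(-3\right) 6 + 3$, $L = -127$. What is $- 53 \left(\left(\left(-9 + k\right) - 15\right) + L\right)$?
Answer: $8798$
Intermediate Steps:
$k = -15$ ($k = -18 + 3 = -15$)
$- 53 \left(\left(\left(-9 + k\right) - 15\right) + L\right) = - 53 \left(\left(\left(-9 - 15\right) - 15\right) - 127\right) = - 53 \left(\left(-24 - 15\right) - 127\right) = - 53 \left(-39 - 127\right) = \left(-53\right) \left(-166\right) = 8798$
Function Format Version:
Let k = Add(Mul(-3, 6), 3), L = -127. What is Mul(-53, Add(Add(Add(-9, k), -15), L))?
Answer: 8798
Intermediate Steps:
k = -15 (k = Add(-18, 3) = -15)
Mul(-53, Add(Add(Add(-9, k), -15), L)) = Mul(-53, Add(Add(Add(-9, -15), -15), -127)) = Mul(-53, Add(Add(-24, -15), -127)) = Mul(-53, Add(-39, -127)) = Mul(-53, -166) = 8798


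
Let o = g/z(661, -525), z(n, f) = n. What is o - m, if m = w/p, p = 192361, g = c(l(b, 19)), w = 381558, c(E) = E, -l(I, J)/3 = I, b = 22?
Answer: -264905664/127150621 ≈ -2.0834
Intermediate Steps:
l(I, J) = -3*I
g = -66 (g = -3*22 = -66)
m = 381558/192361 ≈ 1.9836
o = -66/661 ≈ -0.099849
o - m = -66/661 - 1*381558/192361 = -66/661 - 381558/192361 = -264905664/127150621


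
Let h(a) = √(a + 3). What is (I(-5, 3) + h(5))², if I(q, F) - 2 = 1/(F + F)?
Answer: 457/36 + 26*√2/3 ≈ 24.951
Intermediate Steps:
I(q, F) = 2 + 1/(2*F) (I(q, F) = 2 + 1/(F + F) = 2 + 1/(2*F))
h(a) = √(3 + a)
(I(-5, 3) + h(5))² = ((2 + (½)/3) + √(3 + 5))² = ((2 + (½)*(⅓)) + √8)² = ((2 + ⅙) + 2*√2)² = (13/6 + 2*√2)²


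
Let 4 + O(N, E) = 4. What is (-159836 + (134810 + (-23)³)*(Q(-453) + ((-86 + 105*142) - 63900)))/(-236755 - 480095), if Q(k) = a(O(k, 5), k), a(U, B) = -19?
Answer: 6021317921/716850 ≈ 8399.7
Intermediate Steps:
O(N, E) = 0 (O(N, E) = -4 + 4 = 0)
Q(k) = -19
(-159836 + (134810 + (-23)³)*(Q(-453) + ((-86 + 105*142) - 63900)))/(-236755 - 480095) = (-159836 + (134810 + (-23)³)*(-19 + ((-86 + 105*142) - 63900)))/(-236755 - 480095) = (-159836 + (134810 - 12167)*(-19 + ((-86 + 14910) - 63900)))/(-716850) = (-159836 + 122643*(-19 + (14824 - 63900)))*(-1/716850) = (-159836 + 122643*(-19 - 49076))*(-1/716850) = (-159836 + 122643*(-49095))*(-1/716850) = (-159836 - 6021158085)*(-1/716850) = -6021317921*(-1/716850) = 6021317921/716850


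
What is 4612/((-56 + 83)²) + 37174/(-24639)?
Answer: 28845074/5987277 ≈ 4.8177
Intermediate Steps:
4612/((-56 + 83)²) + 37174/(-24639) = 4612/(27²) + 37174*(-1/24639) = 4612/729 - 37174/24639 = 28845074/5987277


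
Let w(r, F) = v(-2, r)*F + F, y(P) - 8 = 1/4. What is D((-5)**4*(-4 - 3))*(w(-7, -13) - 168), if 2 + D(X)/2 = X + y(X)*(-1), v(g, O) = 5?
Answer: 2157543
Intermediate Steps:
y(P) = 33/4 (y(P) = 8 + 1/4 = 33/4)
w(r, F) = 6*F (w(r, F) = 5*F + F = 6*F)
D(X) = -41/2 + 2*X (D(X) = -4 + 2*(X + (33/4)*(-1)) = -4 + 2*(X - 33/4) = -4 + 2*(-33/4 + X) = -4 + (-33/2 + 2*X) = -41/2 + 2*X)
D((-5)**4*(-4 - 3))*(w(-7, -13) - 168) = (-41/2 + 2*((-5)**4*(-4 - 3)))*(6*(-13) - 168) = (-41/2 + 2*(625*(-7)))*(-78 - 168) = (-41/2 + 2*(-4375))*(-246) = (-41/2 - 8750)*(-246) = -17541/2*(-246) = 2157543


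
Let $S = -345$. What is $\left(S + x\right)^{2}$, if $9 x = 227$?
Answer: $\frac{8282884}{81} \approx 1.0226 \cdot 10^{5}$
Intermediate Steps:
$x = \frac{227}{9}$ ($x = \frac{1}{9} \cdot 227 = \frac{227}{9} \approx 25.222$)
$\left(S + x\right)^{2} = \left(-345 + \frac{227}{9}\right)^{2} = \left(- \frac{2878}{9}\right)^{2} = \frac{8282884}{81}$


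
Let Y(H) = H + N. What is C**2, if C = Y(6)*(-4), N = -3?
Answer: 144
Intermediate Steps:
Y(H) = -3 + H (Y(H) = H - 3 = -3 + H)
C = -12 (C = (-3 + 6)*(-4) = 3*(-4) = -12)
C**2 = (-12)**2 = 144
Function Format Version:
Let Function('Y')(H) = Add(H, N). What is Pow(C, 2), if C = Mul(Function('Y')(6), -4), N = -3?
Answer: 144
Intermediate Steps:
Function('Y')(H) = Add(-3, H) (Function('Y')(H) = Add(H, -3) = Add(-3, H))
C = -12 (C = Mul(Add(-3, 6), -4) = Mul(3, -4) = -12)
Pow(C, 2) = Pow(-12, 2) = 144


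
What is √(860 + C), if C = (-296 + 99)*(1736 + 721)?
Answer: I*√483169 ≈ 695.1*I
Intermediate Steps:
C = -484029 (C = -197*2457 = -484029)
√(860 + C) = √(860 - 484029) = √(-483169) = I*√483169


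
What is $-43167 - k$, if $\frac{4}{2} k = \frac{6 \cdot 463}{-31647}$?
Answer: $- \frac{455368220}{10549} \approx -43167.0$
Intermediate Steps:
$k = - \frac{463}{10549}$ ($k = \frac{6 \cdot 463 \frac{1}{-31647}}{2} = \frac{2778 \left(- \frac{1}{31647}\right)}{2} = \frac{1}{2} \left(- \frac{926}{10549}\right) = - \frac{463}{10549} \approx -0.04389$)
$-43167 - k = -43167 - - \frac{463}{10549} = -43167 + \frac{463}{10549} = - \frac{455368220}{10549}$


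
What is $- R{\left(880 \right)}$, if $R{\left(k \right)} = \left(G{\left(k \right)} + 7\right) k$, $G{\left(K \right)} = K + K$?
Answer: $-1554960$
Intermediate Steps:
$G{\left(K \right)} = 2 K$
$R{\left(k \right)} = k \left(7 + 2 k\right)$ ($R{\left(k \right)} = \left(2 k + 7\right) k = \left(7 + 2 k\right) k = k \left(7 + 2 k\right)$)
$- R{\left(880 \right)} = - 880 \left(7 + 2 \cdot 880\right) = - 880 \left(7 + 1760\right) = - 880 \cdot 1767 = \left(-1\right) 1554960 = -1554960$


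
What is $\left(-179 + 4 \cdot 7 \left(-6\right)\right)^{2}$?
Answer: $120409$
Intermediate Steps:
$\left(-179 + 4 \cdot 7 \left(-6\right)\right)^{2} = \left(-179 + 28 \left(-6\right)\right)^{2} = \left(-179 - 168\right)^{2} = \left(-347\right)^{2} = 120409$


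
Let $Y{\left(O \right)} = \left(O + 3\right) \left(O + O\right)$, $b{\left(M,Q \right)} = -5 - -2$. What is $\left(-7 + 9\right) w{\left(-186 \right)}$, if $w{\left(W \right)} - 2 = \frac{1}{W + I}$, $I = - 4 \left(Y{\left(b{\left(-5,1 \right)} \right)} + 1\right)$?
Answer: $\frac{379}{95} \approx 3.9895$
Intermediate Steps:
$b{\left(M,Q \right)} = -3$ ($b{\left(M,Q \right)} = -5 + 2 = -3$)
$Y{\left(O \right)} = 2 O \left(3 + O\right)$ ($Y{\left(O \right)} = \left(3 + O\right) 2 O = 2 O \left(3 + O\right)$)
$I = -4$ ($I = - 4 \left(2 \left(-3\right) \left(3 - 3\right) + 1\right) = - 4 \left(2 \left(-3\right) 0 + 1\right) = - 4 \left(0 + 1\right) = \left(-4\right) 1 = -4$)
$w{\left(W \right)} = 2 + \frac{1}{-4 + W}$ ($w{\left(W \right)} = 2 + \frac{1}{W - 4} = 2 + \frac{1}{-4 + W}$)
$\left(-7 + 9\right) w{\left(-186 \right)} = \left(-7 + 9\right) \frac{-7 + 2 \left(-186\right)}{-4 - 186} = 2 \frac{-7 - 372}{-190} = 2 \left(\left(- \frac{1}{190}\right) \left(-379\right)\right) = 2 \cdot \frac{379}{190} = \frac{379}{95}$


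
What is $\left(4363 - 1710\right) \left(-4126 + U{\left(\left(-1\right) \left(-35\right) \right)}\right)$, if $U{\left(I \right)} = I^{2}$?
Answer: $-7696353$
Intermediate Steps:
$\left(4363 - 1710\right) \left(-4126 + U{\left(\left(-1\right) \left(-35\right) \right)}\right) = \left(4363 - 1710\right) \left(-4126 + \left(\left(-1\right) \left(-35\right)\right)^{2}\right) = 2653 \left(-4126 + 35^{2}\right) = 2653 \left(-4126 + 1225\right) = 2653 \left(-2901\right) = -7696353$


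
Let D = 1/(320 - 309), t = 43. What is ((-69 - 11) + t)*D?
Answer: -37/11 ≈ -3.3636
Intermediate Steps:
D = 1/11 ≈ 0.090909
((-69 - 11) + t)*D = ((-69 - 11) + 43)*(1/11) = (-80 + 43)*(1/11) = -37*1/11 = -37/11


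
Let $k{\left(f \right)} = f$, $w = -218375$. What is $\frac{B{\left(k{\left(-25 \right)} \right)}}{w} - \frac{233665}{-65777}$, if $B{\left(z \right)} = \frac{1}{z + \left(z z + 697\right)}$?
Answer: $\frac{66181492838598}{18630175930375} \approx 3.5524$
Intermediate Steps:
$B{\left(z \right)} = \frac{1}{697 + z + z^{2}}$ ($B{\left(z \right)} = \frac{1}{z + \left(z^{2} + 697\right)} = \frac{1}{z + \left(697 + z^{2}\right)} = \frac{1}{697 + z + z^{2}}$)
$\frac{B{\left(k{\left(-25 \right)} \right)}}{w} - \frac{233665}{-65777} = \frac{1}{\left(697 - 25 + \left(-25\right)^{2}\right) \left(-218375\right)} - \frac{233665}{-65777} = \frac{1}{697 - 25 + 625} \left(- \frac{1}{218375}\right) - - \frac{233665}{65777} = \frac{1}{1297} \left(- \frac{1}{218375}\right) + \frac{233665}{65777} = - \frac{1}{283232375} + \frac{233665}{65777} = \frac{66181492838598}{18630175930375}$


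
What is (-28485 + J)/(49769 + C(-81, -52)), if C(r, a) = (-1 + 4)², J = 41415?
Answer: 6465/24889 ≈ 0.25975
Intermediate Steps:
C(r, a) = 9 (C(r, a) = 3² = 9)
(-28485 + J)/(49769 + C(-81, -52)) = (-28485 + 41415)/(49769 + 9) = 12930/49778 = 12930*(1/49778) = 6465/24889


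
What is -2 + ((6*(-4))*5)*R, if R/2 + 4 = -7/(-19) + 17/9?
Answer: 23726/57 ≈ 416.25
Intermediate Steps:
R = -596/171 (R = -8 + 2*(-7/(-19) + 17/9) = -8 + 2*(-7*(-1/19) + 17*(1/9)) = -8 + 2*(7/19 + 17/9) = -8 + 2*(386/171) = -8 + 772/171 = -596/171 ≈ -3.4854)
-2 + ((6*(-4))*5)*R = -2 + ((6*(-4))*5)*(-596/171) = -2 - 24*5*(-596/171) = -2 - 120*(-596/171) = -2 + 23840/57 = 23726/57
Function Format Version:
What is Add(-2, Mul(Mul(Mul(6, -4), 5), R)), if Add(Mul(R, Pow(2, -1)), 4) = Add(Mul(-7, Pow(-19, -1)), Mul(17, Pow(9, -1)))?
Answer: Rational(23726, 57) ≈ 416.25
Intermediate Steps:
R = Rational(-596, 171) (R = Add(-8, Mul(2, Add(Mul(-7, Pow(-19, -1)), Mul(17, Pow(9, -1))))) = Add(-8, Mul(2, Add(Mul(-7, Rational(-1, 19)), Mul(17, Rational(1, 9))))) = Add(-8, Mul(2, Add(Rational(7, 19), Rational(17, 9)))) = Add(-8, Mul(2, Rational(386, 171))) = Add(-8, Rational(772, 171)) = Rational(-596, 171) ≈ -3.4854)
Add(-2, Mul(Mul(Mul(6, -4), 5), R)) = Add(-2, Mul(Mul(Mul(6, -4), 5), Rational(-596, 171))) = Add(-2, Mul(Mul(-24, 5), Rational(-596, 171))) = Add(-2, Mul(-120, Rational(-596, 171))) = Add(-2, Rational(23840, 57)) = Rational(23726, 57)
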